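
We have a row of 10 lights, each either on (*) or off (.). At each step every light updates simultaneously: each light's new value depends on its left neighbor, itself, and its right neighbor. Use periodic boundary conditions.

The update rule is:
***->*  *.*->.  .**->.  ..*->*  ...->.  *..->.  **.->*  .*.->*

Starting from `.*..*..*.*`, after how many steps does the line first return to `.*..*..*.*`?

2

.*.**.**.*
.*..*..*.*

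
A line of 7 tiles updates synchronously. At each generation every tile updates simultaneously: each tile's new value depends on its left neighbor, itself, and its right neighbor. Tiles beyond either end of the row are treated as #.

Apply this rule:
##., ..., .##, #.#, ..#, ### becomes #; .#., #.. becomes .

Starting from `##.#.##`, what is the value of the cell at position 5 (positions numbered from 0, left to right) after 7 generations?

###.###
#######
#######  (fixed point — unchanged through generation 7)
position 5 holds #

#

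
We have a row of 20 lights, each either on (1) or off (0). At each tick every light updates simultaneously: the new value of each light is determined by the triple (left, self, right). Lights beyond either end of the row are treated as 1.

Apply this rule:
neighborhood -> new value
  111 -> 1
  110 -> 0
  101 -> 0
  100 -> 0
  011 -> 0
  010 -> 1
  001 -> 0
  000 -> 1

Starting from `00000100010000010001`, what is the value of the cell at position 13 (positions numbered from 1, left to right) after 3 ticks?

1

01110101010111010100
00100101010010010100
00100101010010010100
position 13 holds 1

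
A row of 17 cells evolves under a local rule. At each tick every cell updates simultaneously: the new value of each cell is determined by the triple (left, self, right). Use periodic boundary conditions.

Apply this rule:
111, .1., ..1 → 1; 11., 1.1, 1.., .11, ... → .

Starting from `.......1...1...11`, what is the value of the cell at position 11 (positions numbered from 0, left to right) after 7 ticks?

.

tick 1: ......11..11..1..
tick 2: .....1...1...11..
tick 3: ....11..11..1....
tick 4: ...1...1...11....
tick 5: ..11..11..1......
tick 6: .1...1...11......
tick 7: 11..11..1........
position 11 holds .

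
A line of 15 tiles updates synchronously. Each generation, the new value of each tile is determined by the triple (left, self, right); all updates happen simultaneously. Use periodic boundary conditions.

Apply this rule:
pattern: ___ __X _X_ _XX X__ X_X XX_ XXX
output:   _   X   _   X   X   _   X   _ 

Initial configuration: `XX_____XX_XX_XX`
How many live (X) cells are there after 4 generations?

8

_XX___XXX_XX_X_
XXXX_XX_X_XX__X
___X_XX___XXXXX
X_X__XXX_XX___X
count of X: 8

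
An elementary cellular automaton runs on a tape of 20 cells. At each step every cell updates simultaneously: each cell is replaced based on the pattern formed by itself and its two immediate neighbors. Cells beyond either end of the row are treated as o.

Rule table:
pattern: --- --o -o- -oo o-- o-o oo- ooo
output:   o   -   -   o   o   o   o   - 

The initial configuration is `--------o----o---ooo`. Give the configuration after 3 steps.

ooooooo--ooo--oo-o--
------oo-o-oo-ooo-o-
ooooo-ooo-ooooo-oo-o

ooooo-ooo-ooooo-oo-o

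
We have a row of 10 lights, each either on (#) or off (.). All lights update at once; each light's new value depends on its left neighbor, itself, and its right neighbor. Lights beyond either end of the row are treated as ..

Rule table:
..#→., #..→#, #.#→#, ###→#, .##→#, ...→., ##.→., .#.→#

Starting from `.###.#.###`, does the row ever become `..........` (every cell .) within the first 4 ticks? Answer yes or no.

tick 1: .##.#####.
tick 2: .#.#####.#
tick 3: .######.##
tick 4: .#####.##.
tick 4 is .#####.##., still not uniform .

no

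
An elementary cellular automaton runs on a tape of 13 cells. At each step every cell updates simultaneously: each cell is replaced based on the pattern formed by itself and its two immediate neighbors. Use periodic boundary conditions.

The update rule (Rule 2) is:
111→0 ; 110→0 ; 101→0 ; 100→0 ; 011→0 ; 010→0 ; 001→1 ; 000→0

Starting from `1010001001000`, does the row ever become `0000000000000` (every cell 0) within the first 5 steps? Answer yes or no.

no

step 1: 0000010010001
step 2: 0000100100010
step 3: 0001001000100
step 4: 0010010001000
step 5: 0100100010000
step 5 is 0100100010000, still not uniform 0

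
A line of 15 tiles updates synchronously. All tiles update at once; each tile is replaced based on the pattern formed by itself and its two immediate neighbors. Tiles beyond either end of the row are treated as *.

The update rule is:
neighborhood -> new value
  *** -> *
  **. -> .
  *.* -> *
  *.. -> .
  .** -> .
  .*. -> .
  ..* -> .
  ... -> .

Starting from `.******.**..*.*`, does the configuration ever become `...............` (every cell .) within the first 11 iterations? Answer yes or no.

*.****.*.....*.
.*.**.*.......*
*.*..*.........
.*.............
*..............
...............
all cells are . at iteration 6

yes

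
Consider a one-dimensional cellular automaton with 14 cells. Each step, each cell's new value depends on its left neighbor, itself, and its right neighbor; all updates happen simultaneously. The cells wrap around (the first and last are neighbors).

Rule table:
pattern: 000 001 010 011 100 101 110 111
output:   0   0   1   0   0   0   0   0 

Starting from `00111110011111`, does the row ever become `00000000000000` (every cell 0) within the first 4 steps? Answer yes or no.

00000000000000
all cells are 0 at step 1

yes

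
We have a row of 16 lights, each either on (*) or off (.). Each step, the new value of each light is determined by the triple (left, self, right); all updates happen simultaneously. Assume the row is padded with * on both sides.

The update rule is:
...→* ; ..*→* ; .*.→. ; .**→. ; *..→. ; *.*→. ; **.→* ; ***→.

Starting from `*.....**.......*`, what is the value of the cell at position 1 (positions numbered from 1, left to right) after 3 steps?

*.****.*.******.
*....*........*.
*.***..*******..
position 1 holds *

*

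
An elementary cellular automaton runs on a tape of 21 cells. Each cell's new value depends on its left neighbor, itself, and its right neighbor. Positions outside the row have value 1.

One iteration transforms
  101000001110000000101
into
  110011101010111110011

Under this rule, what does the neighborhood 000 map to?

1

At position 4 the neighborhood is 000; the next row has 1 there.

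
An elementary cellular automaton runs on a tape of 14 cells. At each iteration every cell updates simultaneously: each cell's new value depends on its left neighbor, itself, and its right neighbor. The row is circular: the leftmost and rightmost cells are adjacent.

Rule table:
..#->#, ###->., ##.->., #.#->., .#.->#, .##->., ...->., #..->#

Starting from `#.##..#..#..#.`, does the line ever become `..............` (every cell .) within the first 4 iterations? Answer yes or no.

no

#...#########.
##.#..........
...##........#
#.#..#......##
iteration 4 is #.#..#......##, still not uniform .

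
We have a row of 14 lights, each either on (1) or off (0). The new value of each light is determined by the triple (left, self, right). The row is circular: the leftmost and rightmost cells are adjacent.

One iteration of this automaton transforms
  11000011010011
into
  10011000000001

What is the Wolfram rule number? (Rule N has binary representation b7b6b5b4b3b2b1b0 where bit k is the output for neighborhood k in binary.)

position 0: 111 → 1  (bit 7 = 1)
position 1: 110 → 0  (bit 6 = 0)
position 8: 101 → 0  (bit 5 = 0)
position 2: 100 → 0  (bit 4 = 0)
position 6: 011 → 0  (bit 3 = 0)
position 9: 010 → 0  (bit 2 = 0)
position 5: 001 → 0  (bit 1 = 0)
position 3: 000 → 1  (bit 0 = 1)
bits b7..b0 = 10000001 = 129

129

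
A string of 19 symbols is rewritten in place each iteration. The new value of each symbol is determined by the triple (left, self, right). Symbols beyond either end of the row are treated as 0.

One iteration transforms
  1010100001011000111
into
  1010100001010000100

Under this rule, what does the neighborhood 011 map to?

1

At position 11 the neighborhood is 011; the next row has 1 there.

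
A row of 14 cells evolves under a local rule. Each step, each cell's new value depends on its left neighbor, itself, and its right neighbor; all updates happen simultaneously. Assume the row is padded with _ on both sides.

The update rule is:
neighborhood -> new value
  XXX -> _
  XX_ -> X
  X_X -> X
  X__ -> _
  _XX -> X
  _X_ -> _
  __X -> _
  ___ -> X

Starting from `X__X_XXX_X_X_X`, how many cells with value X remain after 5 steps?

step 1: ____XX_XX_X_X_
step 2: XXX_XXXXXX_X__
step 3: X_XXX____XX__X
step 4: _XX_X_XX_XX___
step 5: _XXX_XXXXXX_XX
count of X: 11

11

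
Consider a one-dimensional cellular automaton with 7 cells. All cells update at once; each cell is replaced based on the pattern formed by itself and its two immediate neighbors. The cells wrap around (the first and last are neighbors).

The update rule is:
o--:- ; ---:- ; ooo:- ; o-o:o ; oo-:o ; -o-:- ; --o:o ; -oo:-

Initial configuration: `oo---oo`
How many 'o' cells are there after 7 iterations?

2

iteration 1: -o--o--
iteration 2: o--o---
iteration 3: --o---o
iteration 4: -o---o-
iteration 5: o---o--
iteration 6: ---o--o
iteration 7: --o--o-
count of o: 2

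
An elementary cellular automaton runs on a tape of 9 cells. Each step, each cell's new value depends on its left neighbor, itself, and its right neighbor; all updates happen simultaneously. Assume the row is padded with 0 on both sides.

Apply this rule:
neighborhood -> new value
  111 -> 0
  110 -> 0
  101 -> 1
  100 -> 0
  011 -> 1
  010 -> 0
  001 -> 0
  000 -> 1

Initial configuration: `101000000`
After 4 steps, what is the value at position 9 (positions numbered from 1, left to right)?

010011111
000010000
111000111
100010100
position 9 holds 0

0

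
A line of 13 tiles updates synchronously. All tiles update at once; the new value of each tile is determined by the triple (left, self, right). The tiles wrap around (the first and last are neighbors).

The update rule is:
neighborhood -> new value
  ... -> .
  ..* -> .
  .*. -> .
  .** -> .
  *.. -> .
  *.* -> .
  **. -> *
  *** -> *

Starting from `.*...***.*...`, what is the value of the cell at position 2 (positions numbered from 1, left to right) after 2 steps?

......**.....
.......*.....
position 2 holds .

.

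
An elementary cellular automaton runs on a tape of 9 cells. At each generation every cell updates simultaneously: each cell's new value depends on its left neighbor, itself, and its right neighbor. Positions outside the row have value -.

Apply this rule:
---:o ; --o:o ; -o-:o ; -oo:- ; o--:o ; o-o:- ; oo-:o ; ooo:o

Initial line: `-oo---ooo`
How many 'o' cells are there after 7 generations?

7

generation 1: o-oooo-oo
generation 2: o--ooo--o
generation 3: ooo-ooooo
generation 4: -oo--oooo
generation 5: o-ooo-ooo
generation 6: o--oo--oo
generation 7: ooo-ooo-o
count of o: 7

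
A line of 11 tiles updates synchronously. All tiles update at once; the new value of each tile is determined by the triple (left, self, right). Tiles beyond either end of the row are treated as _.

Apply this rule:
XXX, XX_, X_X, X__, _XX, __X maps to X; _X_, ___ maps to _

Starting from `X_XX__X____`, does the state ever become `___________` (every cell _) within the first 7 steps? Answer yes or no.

no

step 1: _XXXXX_X___
step 2: XXXXXXX_X__
step 3: XXXXXXXX_X_
step 4: XXXXXXXXX_X
step 5: XXXXXXXXXX_
step 6: XXXXXXXXXXX
step 7: XXXXXXXXXXX
step 7 is XXXXXXXXXXX, still not uniform _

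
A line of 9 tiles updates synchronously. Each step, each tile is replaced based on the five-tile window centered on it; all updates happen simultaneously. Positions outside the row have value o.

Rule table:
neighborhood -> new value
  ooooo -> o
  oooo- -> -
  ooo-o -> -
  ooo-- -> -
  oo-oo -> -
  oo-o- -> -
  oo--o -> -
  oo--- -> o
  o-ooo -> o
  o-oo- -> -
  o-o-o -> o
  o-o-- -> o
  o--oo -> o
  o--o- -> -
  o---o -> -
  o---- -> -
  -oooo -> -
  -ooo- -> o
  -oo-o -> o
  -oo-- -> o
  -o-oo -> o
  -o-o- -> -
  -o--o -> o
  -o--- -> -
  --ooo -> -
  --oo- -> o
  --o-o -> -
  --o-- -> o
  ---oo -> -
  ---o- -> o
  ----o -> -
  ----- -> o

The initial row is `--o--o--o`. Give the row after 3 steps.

--oo-ooo-
-ooo-oo--
-oo---o-o

-oo---o-o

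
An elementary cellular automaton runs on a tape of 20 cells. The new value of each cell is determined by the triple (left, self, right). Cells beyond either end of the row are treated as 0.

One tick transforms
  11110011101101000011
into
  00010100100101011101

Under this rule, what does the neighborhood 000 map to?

At position 15 the neighborhood is 000; the next row has 1 there.

1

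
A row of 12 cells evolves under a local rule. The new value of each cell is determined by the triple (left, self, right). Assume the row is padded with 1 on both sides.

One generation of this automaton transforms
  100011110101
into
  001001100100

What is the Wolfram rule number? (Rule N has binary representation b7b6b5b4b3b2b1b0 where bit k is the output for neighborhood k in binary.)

133

position 5: 111 → 1  (bit 7 = 1)
position 0: 110 → 0  (bit 6 = 0)
position 8: 101 → 0  (bit 5 = 0)
position 1: 100 → 0  (bit 4 = 0)
position 4: 011 → 0  (bit 3 = 0)
position 9: 010 → 1  (bit 2 = 1)
position 3: 001 → 0  (bit 1 = 0)
position 2: 000 → 1  (bit 0 = 1)
bits b7..b0 = 10000101 = 133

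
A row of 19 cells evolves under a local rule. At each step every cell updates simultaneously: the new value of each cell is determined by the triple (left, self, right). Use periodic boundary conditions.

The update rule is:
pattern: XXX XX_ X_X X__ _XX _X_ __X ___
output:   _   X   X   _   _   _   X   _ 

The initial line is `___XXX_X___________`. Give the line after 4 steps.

step 1: __X__XX____________
step 2: _X__X_X____________
step 3: X__X_X_____________
step 4: __X_X_____________X

__X_X_____________X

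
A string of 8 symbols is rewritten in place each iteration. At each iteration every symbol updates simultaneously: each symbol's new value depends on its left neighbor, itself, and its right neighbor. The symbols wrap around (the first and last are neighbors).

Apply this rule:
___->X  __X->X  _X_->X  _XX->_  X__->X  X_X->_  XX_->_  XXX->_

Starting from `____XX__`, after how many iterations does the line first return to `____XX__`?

2

iteration 1: XXXX__XX
iteration 2: ____XX__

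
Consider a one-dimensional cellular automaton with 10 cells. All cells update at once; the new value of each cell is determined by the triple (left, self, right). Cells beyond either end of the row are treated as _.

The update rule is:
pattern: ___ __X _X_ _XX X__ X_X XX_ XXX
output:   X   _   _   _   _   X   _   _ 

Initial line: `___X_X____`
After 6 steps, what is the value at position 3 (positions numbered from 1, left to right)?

step 1: XX__X__XXX
step 2: __________
step 3: XXXXXXXXXX
step 4: __________  (repeats step 2; period 2)
step 6: __________
position 3 holds _

_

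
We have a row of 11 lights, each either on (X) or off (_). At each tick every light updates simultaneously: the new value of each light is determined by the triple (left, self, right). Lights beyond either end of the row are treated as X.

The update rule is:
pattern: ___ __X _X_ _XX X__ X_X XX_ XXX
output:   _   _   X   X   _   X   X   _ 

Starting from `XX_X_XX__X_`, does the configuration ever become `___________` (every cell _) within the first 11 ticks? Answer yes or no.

_XXXXXX__XX
XX____X__X_
_X____X__XX
XX____X__X_  (repeats tick 2; period 2)
tick 11: _X____X__XX
tick 11 is _X____X__XX, still not uniform _

no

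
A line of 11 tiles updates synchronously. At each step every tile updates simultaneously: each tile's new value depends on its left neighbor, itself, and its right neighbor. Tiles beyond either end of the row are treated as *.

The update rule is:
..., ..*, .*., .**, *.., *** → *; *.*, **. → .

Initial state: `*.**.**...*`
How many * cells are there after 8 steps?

..*..*.****
******.****
*****..****
****.******
***..******
**.********
*..********
.**********
count of *: 10

10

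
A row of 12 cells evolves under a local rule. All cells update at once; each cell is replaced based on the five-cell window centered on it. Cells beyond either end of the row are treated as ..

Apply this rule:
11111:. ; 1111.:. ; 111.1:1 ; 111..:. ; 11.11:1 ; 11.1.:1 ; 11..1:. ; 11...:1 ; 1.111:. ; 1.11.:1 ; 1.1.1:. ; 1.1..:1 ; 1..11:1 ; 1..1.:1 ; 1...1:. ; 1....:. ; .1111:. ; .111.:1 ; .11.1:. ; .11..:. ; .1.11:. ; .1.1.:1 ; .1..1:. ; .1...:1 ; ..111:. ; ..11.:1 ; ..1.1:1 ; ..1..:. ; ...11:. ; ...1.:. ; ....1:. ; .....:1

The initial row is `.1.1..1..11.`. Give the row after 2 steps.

.111.1..11.1
..1111.11.11

..1111.11.11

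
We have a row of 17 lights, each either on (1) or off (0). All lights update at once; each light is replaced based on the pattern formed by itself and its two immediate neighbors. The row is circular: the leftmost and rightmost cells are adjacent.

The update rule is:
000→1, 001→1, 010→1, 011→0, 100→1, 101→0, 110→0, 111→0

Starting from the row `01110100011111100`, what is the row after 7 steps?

10000111100000011
01111000011111100
10000111100000011  (repeats step 1; period 2)
step 7: 10000111100000011

10000111100000011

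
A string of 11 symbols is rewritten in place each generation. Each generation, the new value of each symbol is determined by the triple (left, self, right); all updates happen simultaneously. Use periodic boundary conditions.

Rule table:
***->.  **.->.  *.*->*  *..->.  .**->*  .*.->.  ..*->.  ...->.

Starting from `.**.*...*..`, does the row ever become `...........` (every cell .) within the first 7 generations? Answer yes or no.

.*.*.......
..*........
...........
all cells are . at generation 3

yes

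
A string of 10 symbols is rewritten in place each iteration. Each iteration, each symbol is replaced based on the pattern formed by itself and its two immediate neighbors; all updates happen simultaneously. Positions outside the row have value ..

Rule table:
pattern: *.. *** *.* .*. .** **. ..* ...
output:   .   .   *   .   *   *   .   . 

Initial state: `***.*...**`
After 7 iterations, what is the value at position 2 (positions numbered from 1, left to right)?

.

*.**....**
.***....**
.*.*....**
..*.....**
........**
........**  (fixed point — unchanged through iteration 7)
position 2 holds .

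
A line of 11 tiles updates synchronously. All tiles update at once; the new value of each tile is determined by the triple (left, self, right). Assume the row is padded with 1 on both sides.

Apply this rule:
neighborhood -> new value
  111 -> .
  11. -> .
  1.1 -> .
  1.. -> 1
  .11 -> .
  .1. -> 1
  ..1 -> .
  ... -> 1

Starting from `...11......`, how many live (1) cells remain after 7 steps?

8

11...11111.
..11.......
1...111111.
.11........
...1111111.
11.........
..11111111.
count of 1: 8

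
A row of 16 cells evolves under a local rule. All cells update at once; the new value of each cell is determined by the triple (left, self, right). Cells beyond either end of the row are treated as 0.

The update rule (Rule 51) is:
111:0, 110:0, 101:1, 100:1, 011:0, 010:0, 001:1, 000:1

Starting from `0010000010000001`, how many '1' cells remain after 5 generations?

1101111101111110
0010000010000001  (repeats generation 0; period 2)
generation 5: 1101111101111110
count of 1: 13

13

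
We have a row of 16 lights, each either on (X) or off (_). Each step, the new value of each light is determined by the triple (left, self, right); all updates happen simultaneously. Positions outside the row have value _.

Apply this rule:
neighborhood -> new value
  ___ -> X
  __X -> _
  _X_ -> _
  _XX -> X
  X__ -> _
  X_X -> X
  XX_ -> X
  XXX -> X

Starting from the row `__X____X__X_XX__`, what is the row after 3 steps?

X__XXXXXXXXXXXX_

X___XX_____XXX_X
__X_XX_XXX_XXXX_
X__XXXXXXXXXXXX_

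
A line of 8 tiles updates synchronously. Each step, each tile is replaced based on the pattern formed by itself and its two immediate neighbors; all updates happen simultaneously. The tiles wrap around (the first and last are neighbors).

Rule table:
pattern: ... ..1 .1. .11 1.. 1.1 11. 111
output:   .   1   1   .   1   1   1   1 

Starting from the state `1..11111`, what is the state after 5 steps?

1111111.

111.1111
1111.111
11111.11
111111.1
1111111.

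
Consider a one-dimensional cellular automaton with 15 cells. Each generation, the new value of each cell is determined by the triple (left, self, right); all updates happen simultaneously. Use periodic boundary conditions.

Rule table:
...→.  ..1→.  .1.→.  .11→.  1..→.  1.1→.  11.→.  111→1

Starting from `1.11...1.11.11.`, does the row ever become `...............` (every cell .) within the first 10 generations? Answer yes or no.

...............
all cells are . at generation 1

yes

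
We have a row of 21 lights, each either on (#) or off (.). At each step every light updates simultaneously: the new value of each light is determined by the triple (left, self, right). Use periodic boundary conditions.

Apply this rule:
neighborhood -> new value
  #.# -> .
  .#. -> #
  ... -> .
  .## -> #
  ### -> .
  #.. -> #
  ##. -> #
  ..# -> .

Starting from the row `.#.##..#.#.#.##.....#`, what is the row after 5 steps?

.#.#.#.#.#.#.#.#.##.#

.#.###.#.#.#.###....#
.#.#.#.#.#.#.#.##...#
.#.#.#.#.#.#.#.###..#
.#.#.#.#.#.#.#.#.##.#
.#.#.#.#.#.#.#.#.##.#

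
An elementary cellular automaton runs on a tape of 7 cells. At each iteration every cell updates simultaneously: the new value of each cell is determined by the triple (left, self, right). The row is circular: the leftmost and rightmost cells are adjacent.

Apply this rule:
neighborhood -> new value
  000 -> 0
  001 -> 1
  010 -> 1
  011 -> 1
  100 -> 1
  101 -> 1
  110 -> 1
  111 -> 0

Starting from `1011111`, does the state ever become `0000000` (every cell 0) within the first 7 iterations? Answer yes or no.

yes

1110000
1011001
1111111
0000000
all cells are 0 at iteration 4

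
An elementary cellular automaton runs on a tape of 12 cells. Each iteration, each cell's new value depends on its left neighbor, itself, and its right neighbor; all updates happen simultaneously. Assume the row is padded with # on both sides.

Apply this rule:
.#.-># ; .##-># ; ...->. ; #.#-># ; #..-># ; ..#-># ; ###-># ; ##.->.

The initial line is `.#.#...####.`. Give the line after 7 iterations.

#####.####.#
####.####.##
###.####.###
##.####.####
#.####.#####
.####.######
####.#######

####.#######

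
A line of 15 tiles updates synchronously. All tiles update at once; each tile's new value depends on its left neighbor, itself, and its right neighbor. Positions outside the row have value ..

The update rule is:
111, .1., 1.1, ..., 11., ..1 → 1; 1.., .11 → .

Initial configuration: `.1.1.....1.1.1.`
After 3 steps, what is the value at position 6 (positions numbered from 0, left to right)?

step 1: 1111.111111111.
step 2: .1111.11111111.
step 3: 1.1111.1111111.
position 6 holds .

.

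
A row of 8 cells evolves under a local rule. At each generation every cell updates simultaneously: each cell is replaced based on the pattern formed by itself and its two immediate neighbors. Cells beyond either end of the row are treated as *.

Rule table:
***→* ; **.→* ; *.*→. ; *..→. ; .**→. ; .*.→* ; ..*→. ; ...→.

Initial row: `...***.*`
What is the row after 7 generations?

....**..
.....*..
.....*..  (fixed point — unchanged through generation 7)

.....*..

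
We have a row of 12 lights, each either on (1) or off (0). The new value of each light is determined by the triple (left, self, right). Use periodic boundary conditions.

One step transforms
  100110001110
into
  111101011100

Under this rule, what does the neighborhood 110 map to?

At position 4 the neighborhood is 110; the next row has 0 there.

0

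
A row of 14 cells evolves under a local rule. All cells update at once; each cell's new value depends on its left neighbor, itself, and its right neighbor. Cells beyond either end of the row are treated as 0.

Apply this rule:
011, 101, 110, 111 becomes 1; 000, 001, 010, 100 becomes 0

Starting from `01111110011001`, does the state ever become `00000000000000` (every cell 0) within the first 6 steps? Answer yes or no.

no

01111110011000
01111110011000  (fixed point — unchanged through step 6)
step 6 is 01111110011000, still not uniform 0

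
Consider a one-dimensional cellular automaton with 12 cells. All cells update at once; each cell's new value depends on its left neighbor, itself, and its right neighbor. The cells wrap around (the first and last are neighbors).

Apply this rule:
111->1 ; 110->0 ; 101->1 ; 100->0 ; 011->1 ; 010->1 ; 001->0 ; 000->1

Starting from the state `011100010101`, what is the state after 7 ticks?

011111111001

111001011111
110001111111
100101111111
000111111111
010111111110
011111111100
011111111001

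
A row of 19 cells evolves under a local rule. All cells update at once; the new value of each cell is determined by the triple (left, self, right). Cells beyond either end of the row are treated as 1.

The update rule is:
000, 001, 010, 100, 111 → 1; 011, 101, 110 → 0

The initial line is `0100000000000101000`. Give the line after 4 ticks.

1000111111100010001

0111111111111101111
0011111111111000111
1101111111110111011
1000111111100010001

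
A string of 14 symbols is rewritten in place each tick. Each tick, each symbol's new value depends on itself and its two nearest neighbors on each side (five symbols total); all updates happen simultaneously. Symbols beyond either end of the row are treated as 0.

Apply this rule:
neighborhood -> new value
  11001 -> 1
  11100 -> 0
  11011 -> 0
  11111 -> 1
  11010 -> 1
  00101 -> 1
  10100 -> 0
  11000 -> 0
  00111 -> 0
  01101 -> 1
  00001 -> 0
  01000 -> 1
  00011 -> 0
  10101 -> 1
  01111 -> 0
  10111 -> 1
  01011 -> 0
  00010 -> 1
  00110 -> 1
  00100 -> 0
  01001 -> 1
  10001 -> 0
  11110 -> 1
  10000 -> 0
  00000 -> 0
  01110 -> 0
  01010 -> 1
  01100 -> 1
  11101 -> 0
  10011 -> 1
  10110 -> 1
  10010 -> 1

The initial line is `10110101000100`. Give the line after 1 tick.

10111110101010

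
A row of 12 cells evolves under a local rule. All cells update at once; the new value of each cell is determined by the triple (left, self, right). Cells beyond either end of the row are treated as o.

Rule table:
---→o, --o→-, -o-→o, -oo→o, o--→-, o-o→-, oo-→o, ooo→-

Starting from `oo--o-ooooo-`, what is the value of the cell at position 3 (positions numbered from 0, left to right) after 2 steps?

-o--o-o---o-
-o--o-o-o-o-
position 3 holds -

-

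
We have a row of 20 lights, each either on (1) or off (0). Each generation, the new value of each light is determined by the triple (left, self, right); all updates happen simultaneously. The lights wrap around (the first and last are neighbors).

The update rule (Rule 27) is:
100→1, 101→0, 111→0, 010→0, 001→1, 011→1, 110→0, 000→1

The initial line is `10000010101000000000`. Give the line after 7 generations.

01111100000111111111
01000011111100000000
10111110000011111111
00100001111110000000
11011111000001111111
00010000111111000000
11101111100000111111

11101111100000111111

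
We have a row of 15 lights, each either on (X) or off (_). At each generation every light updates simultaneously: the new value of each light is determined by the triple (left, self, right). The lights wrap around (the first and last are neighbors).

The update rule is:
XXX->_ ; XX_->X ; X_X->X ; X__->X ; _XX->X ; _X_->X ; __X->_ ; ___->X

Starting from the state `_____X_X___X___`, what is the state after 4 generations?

_XXXXX_XXXXX___

generation 1: XXXX_XXXXX_XXXX
generation 2: ___XXX___XXX___
generation 3: XX_X_XXX_X_XXXX
generation 4: _XXXXX_XXXXX___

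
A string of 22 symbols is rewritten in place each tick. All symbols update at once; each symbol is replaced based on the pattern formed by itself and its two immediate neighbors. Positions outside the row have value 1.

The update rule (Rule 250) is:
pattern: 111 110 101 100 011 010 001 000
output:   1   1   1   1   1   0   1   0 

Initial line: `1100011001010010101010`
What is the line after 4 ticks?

1110111110101101010101
1111111111011110101011
1111111111111111010111
1111111111111111101111

1111111111111111101111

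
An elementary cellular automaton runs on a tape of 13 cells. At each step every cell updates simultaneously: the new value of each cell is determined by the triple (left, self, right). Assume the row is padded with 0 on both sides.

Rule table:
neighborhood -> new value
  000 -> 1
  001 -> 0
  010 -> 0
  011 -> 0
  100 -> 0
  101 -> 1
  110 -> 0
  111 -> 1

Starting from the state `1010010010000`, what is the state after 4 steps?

0100000000111
0001111110010
1100111100000
0000011001111

0000011001111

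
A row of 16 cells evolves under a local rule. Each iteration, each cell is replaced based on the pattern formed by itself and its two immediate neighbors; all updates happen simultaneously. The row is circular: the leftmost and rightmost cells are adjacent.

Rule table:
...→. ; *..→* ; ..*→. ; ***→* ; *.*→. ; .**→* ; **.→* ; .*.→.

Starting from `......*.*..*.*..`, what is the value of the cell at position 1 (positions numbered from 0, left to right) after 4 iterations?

*

.........*....*.
..........*....*
*..........*....
.*..........*...
position 1 holds *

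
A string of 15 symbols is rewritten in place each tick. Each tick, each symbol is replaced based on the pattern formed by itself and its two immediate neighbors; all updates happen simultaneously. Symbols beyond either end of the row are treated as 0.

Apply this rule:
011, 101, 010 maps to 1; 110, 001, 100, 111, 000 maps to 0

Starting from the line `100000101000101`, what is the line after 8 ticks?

100000111000111
100000100000100
100000100000100  (fixed point — unchanged through tick 8)

100000100000100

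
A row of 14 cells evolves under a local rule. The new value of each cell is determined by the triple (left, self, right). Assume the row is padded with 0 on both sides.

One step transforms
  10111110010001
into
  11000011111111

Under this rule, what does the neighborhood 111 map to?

0

At position 3 the neighborhood is 111; the next row has 0 there.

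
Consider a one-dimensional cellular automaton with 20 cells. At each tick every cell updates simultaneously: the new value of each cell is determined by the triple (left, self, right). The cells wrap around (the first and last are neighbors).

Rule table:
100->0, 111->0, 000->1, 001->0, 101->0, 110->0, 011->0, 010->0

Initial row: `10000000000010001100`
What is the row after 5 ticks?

00111111111000100000

00111111111000100000
10000000000010001111
00111111111000100000  (repeats tick 1; period 2)
tick 5: 00111111111000100000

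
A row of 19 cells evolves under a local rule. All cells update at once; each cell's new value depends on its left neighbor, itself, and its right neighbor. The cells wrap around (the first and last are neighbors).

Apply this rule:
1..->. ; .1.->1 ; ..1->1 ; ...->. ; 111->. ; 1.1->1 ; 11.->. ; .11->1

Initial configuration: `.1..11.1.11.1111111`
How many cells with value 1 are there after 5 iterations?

iteration 1: 11.11.1111.11......
iteration 2: 1.11.11...11......1
iteration 3: .11.11...11......11
iteration 4: 11.11...11......11.
iteration 5: 1.11...11......11.1
count of 1: 8

8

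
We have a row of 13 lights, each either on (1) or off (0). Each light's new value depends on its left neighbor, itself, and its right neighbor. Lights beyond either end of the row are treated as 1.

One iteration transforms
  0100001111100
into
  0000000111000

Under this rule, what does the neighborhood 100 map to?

At position 2 the neighborhood is 100; the next row has 0 there.

0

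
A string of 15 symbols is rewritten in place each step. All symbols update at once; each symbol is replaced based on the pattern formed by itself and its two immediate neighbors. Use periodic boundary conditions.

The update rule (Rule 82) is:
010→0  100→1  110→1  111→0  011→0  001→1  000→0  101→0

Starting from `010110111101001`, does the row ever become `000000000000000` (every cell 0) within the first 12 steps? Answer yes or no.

no

step 1: 000010000100110
step 2: 000101001011011
step 3: 101000110001001
step 4: 100101011010110
step 5: 011000001000010
step 6: 101100010100101
step 7: 100110100011000
step 8: 011010010101101
step 9: 001001100000100
step 10: 010110110001010
step 11: 100010011010001
step 12: 110101101001010
step 12 is 110101101001010, still not uniform 0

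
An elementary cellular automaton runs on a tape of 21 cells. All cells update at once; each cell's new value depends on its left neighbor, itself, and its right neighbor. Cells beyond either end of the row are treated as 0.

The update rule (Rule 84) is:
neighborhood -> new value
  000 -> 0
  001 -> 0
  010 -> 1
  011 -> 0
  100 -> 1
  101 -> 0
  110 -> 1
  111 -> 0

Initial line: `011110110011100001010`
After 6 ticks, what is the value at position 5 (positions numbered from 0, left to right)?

tick 1: 000010011000110001011
tick 2: 000011001100011001001
tick 3: 000001100110001101101
tick 4: 000000110011000100101
tick 5: 000000011001100110101
tick 6: 000000001100110010101
position 5 holds 0

0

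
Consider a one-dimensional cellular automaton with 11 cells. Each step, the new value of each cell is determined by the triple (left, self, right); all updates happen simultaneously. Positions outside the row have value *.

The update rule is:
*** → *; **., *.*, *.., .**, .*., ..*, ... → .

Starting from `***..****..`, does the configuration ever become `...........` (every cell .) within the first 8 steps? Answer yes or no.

yes

**....**...
*..........
...........
all cells are . at step 3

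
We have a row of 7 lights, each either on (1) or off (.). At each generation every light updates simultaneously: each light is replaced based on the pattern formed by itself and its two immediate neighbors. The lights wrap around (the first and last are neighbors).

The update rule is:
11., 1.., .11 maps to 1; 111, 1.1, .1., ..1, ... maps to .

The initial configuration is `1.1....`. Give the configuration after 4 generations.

...1...
....1..
.....1.
......1

......1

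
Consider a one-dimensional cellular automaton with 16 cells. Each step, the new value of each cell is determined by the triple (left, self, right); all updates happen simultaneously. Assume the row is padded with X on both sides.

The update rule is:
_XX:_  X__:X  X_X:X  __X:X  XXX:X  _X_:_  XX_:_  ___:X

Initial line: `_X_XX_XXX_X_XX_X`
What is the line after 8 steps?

step 1: X_X__X_X_X_X__X_
step 2: _X_XX_X_X_X_XX_X
step 3: X_X__X_X_X_X__X_  (repeats step 1; period 2)
step 8: _X_XX_X_X_X_XX_X

_X_XX_X_X_X_XX_X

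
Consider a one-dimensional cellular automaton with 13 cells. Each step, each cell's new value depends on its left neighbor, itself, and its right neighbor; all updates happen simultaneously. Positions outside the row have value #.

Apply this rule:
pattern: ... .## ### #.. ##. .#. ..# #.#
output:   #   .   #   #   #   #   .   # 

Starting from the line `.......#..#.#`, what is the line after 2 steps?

######.##.##.
#######.##.##

#######.##.##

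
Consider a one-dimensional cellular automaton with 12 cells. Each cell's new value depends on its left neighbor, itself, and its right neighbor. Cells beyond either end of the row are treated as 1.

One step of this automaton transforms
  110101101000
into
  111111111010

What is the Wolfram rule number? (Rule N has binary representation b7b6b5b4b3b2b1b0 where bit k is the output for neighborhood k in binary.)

237

position 0: 111 → 1  (bit 7 = 1)
position 1: 110 → 1  (bit 6 = 1)
position 2: 101 → 1  (bit 5 = 1)
position 9: 100 → 0  (bit 4 = 0)
position 5: 011 → 1  (bit 3 = 1)
position 3: 010 → 1  (bit 2 = 1)
position 11: 001 → 0  (bit 1 = 0)
position 10: 000 → 1  (bit 0 = 1)
bits b7..b0 = 11101101 = 237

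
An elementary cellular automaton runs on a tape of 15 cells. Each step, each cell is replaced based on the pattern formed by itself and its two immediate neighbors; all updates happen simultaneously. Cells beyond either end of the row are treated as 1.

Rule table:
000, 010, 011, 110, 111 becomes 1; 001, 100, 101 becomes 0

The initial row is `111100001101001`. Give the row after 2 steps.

111101101101001
111101101101001

111101101101001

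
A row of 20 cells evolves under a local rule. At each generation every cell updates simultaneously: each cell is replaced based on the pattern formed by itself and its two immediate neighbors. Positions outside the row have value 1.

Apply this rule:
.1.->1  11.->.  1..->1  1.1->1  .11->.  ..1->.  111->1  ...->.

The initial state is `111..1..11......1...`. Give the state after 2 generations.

1.111..1..11......1.

generation 1: 11.1.11...1.....11..
generation 2: 1.111..1..11......1.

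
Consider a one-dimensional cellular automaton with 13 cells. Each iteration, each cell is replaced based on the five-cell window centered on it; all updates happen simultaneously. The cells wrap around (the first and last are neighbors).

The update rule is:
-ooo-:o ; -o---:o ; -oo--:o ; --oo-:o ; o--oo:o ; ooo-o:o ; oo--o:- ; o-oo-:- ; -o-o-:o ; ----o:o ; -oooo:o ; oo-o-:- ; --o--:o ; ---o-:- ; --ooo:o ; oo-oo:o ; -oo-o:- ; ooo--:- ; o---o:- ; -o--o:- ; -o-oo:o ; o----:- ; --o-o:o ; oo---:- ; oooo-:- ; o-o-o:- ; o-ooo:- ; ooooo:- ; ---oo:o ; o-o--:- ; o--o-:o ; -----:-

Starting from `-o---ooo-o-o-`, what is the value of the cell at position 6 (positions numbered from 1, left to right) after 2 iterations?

o

iteration 1: ooo-oooo--o--
iteration 2: oooo-o---oo-o
position 6 holds o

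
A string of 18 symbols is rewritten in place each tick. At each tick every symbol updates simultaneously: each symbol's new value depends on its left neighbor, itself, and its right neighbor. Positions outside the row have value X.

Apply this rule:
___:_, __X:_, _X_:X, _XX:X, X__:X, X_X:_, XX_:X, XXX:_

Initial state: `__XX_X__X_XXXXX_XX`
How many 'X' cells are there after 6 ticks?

X_XX_XX_X_X___X_X_
X_XX_XX_X_XX__X_X_
X_XX_XX_X_XXX_X_X_
X_XX_XX_X_X_X_X_X_
X_XX_XX_X_X_X_X_X_  (fixed point — unchanged through tick 6)
count of X: 10

10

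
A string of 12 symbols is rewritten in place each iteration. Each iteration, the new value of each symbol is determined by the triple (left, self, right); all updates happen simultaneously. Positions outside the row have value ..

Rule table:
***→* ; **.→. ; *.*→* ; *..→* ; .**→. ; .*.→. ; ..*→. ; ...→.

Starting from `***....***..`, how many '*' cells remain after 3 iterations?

.*.*....*.*.
..*.*....*.*
...*.*....*.
count of *: 3

3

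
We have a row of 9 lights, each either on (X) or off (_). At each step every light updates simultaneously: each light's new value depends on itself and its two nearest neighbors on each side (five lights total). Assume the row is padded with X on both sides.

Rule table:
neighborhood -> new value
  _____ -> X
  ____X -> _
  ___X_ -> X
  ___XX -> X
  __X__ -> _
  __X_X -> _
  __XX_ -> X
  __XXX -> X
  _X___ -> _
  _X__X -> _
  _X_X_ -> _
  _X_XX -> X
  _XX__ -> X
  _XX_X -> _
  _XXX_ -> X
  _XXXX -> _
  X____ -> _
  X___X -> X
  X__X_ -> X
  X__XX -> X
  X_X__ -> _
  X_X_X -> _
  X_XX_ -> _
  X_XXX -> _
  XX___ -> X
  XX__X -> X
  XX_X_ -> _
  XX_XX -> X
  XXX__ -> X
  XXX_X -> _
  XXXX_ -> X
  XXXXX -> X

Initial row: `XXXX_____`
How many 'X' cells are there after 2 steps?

XXXXX_X_X
XXXX___X_
count of X: 5

5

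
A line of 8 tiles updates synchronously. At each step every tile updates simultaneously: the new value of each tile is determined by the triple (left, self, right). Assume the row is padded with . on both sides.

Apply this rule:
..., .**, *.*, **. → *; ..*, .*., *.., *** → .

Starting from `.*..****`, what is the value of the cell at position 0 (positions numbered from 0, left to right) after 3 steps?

....*..*
***.....
*.*.****
position 0 holds *

*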